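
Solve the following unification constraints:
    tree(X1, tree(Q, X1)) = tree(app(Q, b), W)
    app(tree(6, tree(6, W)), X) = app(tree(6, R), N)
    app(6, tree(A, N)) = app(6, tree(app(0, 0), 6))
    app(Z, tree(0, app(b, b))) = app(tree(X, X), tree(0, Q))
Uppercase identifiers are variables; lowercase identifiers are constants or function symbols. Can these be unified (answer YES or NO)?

YES

Decompose tree/2: X1 = app(Q, b),  tree(Q, X1) = W.
Bind X1 := app(Q, b); substituting into the one remaining equation that mentions X1 gives: tree(Q, app(Q, b)) = W.
Bind W := tree(Q, app(Q, b)); substituting into the one remaining equation that mentions W gives: app(tree(6, tree(6, tree(Q, app(Q, b)))), X) = app(tree(6, R), N).
Decompose app/2: tree(6, tree(6, tree(Q, app(Q, b)))) = tree(6, R),  X = N.
Decompose tree/2: 6 = 6,  tree(6, tree(Q, app(Q, b))) = R.
Delete trivial equation 6 = 6.
Bind R := tree(6, tree(Q, app(Q, b))); no other remaining equation mentions R.
Bind X := N; substituting into the one remaining equation that mentions X gives: app(Z, tree(0, app(b, b))) = app(tree(N, N), tree(0, Q)).
Decompose app/2: 6 = 6,  tree(A, N) = tree(app(0, 0), 6).
Delete trivial equation 6 = 6.
Decompose tree/2: A = app(0, 0),  N = 6.
Bind A := app(0, 0); no other remaining equation mentions A.
Bind N := 6; substituting into the remaining equation gives: app(Z, tree(0, app(b, b))) = app(tree(6, 6), tree(0, Q)). Substituting into the earlier binding gives X := 6.
Decompose app/2: Z = tree(6, 6),  tree(0, app(b, b)) = tree(0, Q).
Bind Z := tree(6, 6); no other remaining equation mentions Z.
Decompose tree/2: 0 = 0,  app(b, b) = Q.
Delete trivial equation 0 = 0.
Bind Q := app(b, b). Substituting into the earlier bindings gives X1 := app(app(b, b), b), W := tree(app(b, b), app(app(b, b), b)), R := tree(6, tree(app(b, b), app(app(b, b), b))).
No equations remain and no clash or occurs-check failure arose, so a unifier exists.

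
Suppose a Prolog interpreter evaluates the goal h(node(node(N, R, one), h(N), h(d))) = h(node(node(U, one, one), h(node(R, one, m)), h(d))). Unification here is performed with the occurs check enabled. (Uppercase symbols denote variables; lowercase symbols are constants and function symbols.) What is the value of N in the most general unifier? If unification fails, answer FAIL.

Decompose h/1: node(node(N, R, one), h(N), h(d)) = node(node(U, one, one), h(node(R, one, m)), h(d)).
Decompose node/3: node(N, R, one) = node(U, one, one),  h(N) = h(node(R, one, m)),  h(d) = h(d).
Decompose node/3: N = U,  R = one,  one = one.
Bind N := U; substituting into the one remaining equation that mentions N gives: h(U) = h(node(R, one, m)).
Bind R := one; substituting into the one remaining equation that mentions R gives: h(U) = h(node(one, one, m)).
Delete trivial equation one = one.
Decompose h/1: U = node(one, one, m).
Bind U := node(one, one, m); no other remaining equation mentions U. Substituting into the earlier binding gives N := node(one, one, m).
Delete trivial equation h(d) = h(d).
MGU = { N -> node(one, one, m), R -> one, U -> node(one, one, m) }, so N -> node(one, one, m).

node(one, one, m)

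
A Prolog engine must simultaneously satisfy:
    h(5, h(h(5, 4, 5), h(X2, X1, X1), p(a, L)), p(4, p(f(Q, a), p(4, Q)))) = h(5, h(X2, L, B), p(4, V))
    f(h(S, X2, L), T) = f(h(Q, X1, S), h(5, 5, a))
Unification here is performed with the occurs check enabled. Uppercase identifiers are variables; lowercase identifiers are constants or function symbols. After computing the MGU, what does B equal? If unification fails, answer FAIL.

p(a, h(h(5, 4, 5), h(5, 4, 5), h(5, 4, 5)))

Decompose h/3: 5 = 5,  h(h(5, 4, 5), h(X2, X1, X1), p(a, L)) = h(X2, L, B),  p(4, p(f(Q, a), p(4, Q))) = p(4, V).
Delete trivial equation 5 = 5.
Decompose h/3: h(5, 4, 5) = X2,  h(X2, X1, X1) = L,  p(a, L) = B.
Bind X2 := h(5, 4, 5); substituting into the 2 remaining equations that mention X2 gives: h(h(5, 4, 5), X1, X1) = L,  f(h(S, h(5, 4, 5), L), T) = f(h(Q, X1, S), h(5, 5, a)).
Bind L := h(h(5, 4, 5), X1, X1); substituting into the 2 remaining equations that mention L gives: p(a, h(h(5, 4, 5), X1, X1)) = B,  f(h(S, h(5, 4, 5), h(h(5, 4, 5), X1, X1)), T) = f(h(Q, X1, S), h(5, 5, a)).
Bind B := p(a, h(h(5, 4, 5), X1, X1)); no other remaining equation mentions B.
Decompose p/2: 4 = 4,  p(f(Q, a), p(4, Q)) = V.
Delete trivial equation 4 = 4.
Bind V := p(f(Q, a), p(4, Q)); no other remaining equation mentions V.
Decompose f/2: h(S, h(5, 4, 5), h(h(5, 4, 5), X1, X1)) = h(Q, X1, S),  T = h(5, 5, a).
Decompose h/3: S = Q,  h(5, 4, 5) = X1,  h(h(5, 4, 5), X1, X1) = S.
Bind S := Q; substituting into the one remaining equation that mentions S gives: h(h(5, 4, 5), X1, X1) = Q.
Bind X1 := h(5, 4, 5); substituting into the one remaining equation that mentions X1 gives: h(h(5, 4, 5), h(5, 4, 5), h(5, 4, 5)) = Q. Substituting into the earlier bindings gives L := h(h(5, 4, 5), h(5, 4, 5), h(5, 4, 5)), B := p(a, h(h(5, 4, 5), h(5, 4, 5), h(5, 4, 5))).
Bind Q := h(h(5, 4, 5), h(5, 4, 5), h(5, 4, 5)); no other remaining equation mentions Q. Substituting into the earlier bindings gives V := p(f(h(h(5, 4, 5), h(5, 4, 5), h(5, 4, 5)), a), p(4, h(h(5, 4, 5), h(5, 4, 5), h(5, 4, 5)))), S := h(h(5, 4, 5), h(5, 4, 5), h(5, 4, 5)).
Bind T := h(5, 5, a).
MGU = { X2 ↦ h(5, 4, 5), L ↦ h(h(5, 4, 5), h(5, 4, 5), h(5, 4, 5)), B ↦ p(a, h(h(5, 4, 5), h(5, 4, 5), h(5, 4, 5))), V ↦ p(f(h(h(5, 4, 5), h(5, 4, 5), h(5, 4, 5)), a), p(4, h(h(5, 4, 5), h(5, 4, 5), h(5, 4, 5)))), S ↦ h(h(5, 4, 5), h(5, 4, 5), h(5, 4, 5)), X1 ↦ h(5, 4, 5), Q ↦ h(h(5, 4, 5), h(5, 4, 5), h(5, 4, 5)), T ↦ h(5, 5, a) }, so B ↦ p(a, h(h(5, 4, 5), h(5, 4, 5), h(5, 4, 5))).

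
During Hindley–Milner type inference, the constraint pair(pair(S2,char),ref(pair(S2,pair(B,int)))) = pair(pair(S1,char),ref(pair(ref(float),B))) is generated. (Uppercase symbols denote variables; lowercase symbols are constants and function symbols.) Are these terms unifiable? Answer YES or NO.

Decompose pair/2: pair(S2,char) = pair(S1,char),  ref(pair(S2,pair(B,int))) = ref(pair(ref(float),B)).
Decompose pair/2: S2 = S1,  char = char.
Bind S2 := S1; substituting into the one remaining equation that mentions S2 gives: ref(pair(S1,pair(B,int))) = ref(pair(ref(float),B)).
Delete trivial equation char = char.
Decompose ref/1: pair(S1,pair(B,int)) = pair(ref(float),B).
Decompose pair/2: S1 = ref(float),  pair(B,int) = B.
Bind S1 := ref(float); no other remaining equation mentions S1. Substituting into the earlier binding gives S2 := ref(float).
Occurs check fails: B occurs in pair(B,int); the equation B = pair(B,int) has no finite solution.

NO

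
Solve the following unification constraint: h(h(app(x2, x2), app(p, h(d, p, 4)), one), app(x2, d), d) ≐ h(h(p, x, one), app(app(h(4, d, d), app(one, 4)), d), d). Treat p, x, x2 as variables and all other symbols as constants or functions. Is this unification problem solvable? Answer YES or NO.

Decompose h/3: h(app(x2, x2), app(p, h(d, p, 4)), one) ≐ h(p, x, one),  app(x2, d) ≐ app(app(h(4, d, d), app(one, 4)), d),  d ≐ d.
Decompose h/3: app(x2, x2) ≐ p,  app(p, h(d, p, 4)) ≐ x,  one ≐ one.
Bind p := app(x2, x2); substituting into the one remaining equation that mentions p gives: app(app(x2, x2), h(d, app(x2, x2), 4)) ≐ x.
Bind x := app(app(x2, x2), h(d, app(x2, x2), 4)); no other remaining equation mentions x.
Delete trivial equation one ≐ one.
Decompose app/2: x2 ≐ app(h(4, d, d), app(one, 4)),  d ≐ d.
Bind x2 := app(h(4, d, d), app(one, 4)); no other remaining equation mentions x2. Substituting into the earlier bindings gives p := app(app(h(4, d, d), app(one, 4)), app(h(4, d, d), app(one, 4))), x := app(app(app(h(4, d, d), app(one, 4)), app(h(4, d, d), app(one, 4))), h(d, app(app(h(4, d, d), app(one, 4)), app(h(4, d, d), app(one, 4))), 4)).
Delete trivial equation d ≐ d.
Delete trivial equation d ≐ d.
No equations remain and no clash or occurs-check failure arose, so a unifier exists.

YES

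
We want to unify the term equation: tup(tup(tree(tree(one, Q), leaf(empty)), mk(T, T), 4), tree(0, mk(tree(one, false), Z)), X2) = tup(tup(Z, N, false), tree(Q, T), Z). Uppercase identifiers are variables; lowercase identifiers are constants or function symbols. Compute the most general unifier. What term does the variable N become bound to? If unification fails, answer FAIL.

Decompose tup/3: tup(tree(tree(one, Q), leaf(empty)), mk(T, T), 4) = tup(Z, N, false),  tree(0, mk(tree(one, false), Z)) = tree(Q, T),  X2 = Z.
Decompose tup/3: tree(tree(one, Q), leaf(empty)) = Z,  mk(T, T) = N,  4 = false.
Bind Z := tree(tree(one, Q), leaf(empty)); substituting into the 2 remaining equations that mention Z gives: tree(0, mk(tree(one, false), tree(tree(one, Q), leaf(empty)))) = tree(Q, T),  X2 = tree(tree(one, Q), leaf(empty)).
Bind N := mk(T, T); no other remaining equation mentions N.
Clash: constants 4 and false differ; no unifier exists.

FAIL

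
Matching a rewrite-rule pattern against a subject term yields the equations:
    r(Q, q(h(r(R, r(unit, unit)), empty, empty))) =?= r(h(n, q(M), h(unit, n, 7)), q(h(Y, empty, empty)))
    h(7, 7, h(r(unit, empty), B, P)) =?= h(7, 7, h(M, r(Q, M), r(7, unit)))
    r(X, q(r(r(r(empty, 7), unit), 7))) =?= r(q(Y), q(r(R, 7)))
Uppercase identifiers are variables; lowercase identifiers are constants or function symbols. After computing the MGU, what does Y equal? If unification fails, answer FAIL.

Decompose r/2: Q =?= h(n, q(M), h(unit, n, 7)),  q(h(r(R, r(unit, unit)), empty, empty)) =?= q(h(Y, empty, empty)).
Bind Q := h(n, q(M), h(unit, n, 7)); substituting into the one remaining equation that mentions Q gives: h(7, 7, h(r(unit, empty), B, P)) =?= h(7, 7, h(M, r(h(n, q(M), h(unit, n, 7)), M), r(7, unit))).
Decompose q/1: h(r(R, r(unit, unit)), empty, empty) =?= h(Y, empty, empty).
Decompose h/3: r(R, r(unit, unit)) =?= Y,  empty =?= empty,  empty =?= empty.
Bind Y := r(R, r(unit, unit)); substituting into the one remaining equation that mentions Y gives: r(X, q(r(r(r(empty, 7), unit), 7))) =?= r(q(r(R, r(unit, unit))), q(r(R, 7))).
Delete trivial equation empty =?= empty.
Delete trivial equation empty =?= empty.
Decompose h/3: 7 =?= 7,  7 =?= 7,  h(r(unit, empty), B, P) =?= h(M, r(h(n, q(M), h(unit, n, 7)), M), r(7, unit)).
Delete trivial equation 7 =?= 7.
Delete trivial equation 7 =?= 7.
Decompose h/3: r(unit, empty) =?= M,  B =?= r(h(n, q(M), h(unit, n, 7)), M),  P =?= r(7, unit).
Bind M := r(unit, empty); substituting into the one remaining equation that mentions M gives: B =?= r(h(n, q(r(unit, empty)), h(unit, n, 7)), r(unit, empty)). Substituting into the earlier binding gives Q := h(n, q(r(unit, empty)), h(unit, n, 7)).
Bind B := r(h(n, q(r(unit, empty)), h(unit, n, 7)), r(unit, empty)); no other remaining equation mentions B.
Bind P := r(7, unit); no other remaining equation mentions P.
Decompose r/2: X =?= q(r(R, r(unit, unit))),  q(r(r(r(empty, 7), unit), 7)) =?= q(r(R, 7)).
Bind X := q(r(R, r(unit, unit))); no other remaining equation mentions X.
Decompose q/1: r(r(r(empty, 7), unit), 7) =?= r(R, 7).
Decompose r/2: r(r(empty, 7), unit) =?= R,  7 =?= 7.
Bind R := r(r(empty, 7), unit); no other remaining equation mentions R. Substituting into the earlier bindings gives Y := r(r(r(empty, 7), unit), r(unit, unit)), X := q(r(r(r(empty, 7), unit), r(unit, unit))).
Delete trivial equation 7 =?= 7.
MGU = { Q ↦ h(n, q(r(unit, empty)), h(unit, n, 7)), Y ↦ r(r(r(empty, 7), unit), r(unit, unit)), M ↦ r(unit, empty), B ↦ r(h(n, q(r(unit, empty)), h(unit, n, 7)), r(unit, empty)), P ↦ r(7, unit), X ↦ q(r(r(r(empty, 7), unit), r(unit, unit))), R ↦ r(r(empty, 7), unit) }, so Y ↦ r(r(r(empty, 7), unit), r(unit, unit)).

r(r(r(empty, 7), unit), r(unit, unit))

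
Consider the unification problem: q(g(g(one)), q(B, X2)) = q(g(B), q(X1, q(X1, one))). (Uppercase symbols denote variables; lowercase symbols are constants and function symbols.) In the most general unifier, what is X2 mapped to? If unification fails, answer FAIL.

Decompose q/2: g(g(one)) = g(B),  q(B, X2) = q(X1, q(X1, one)).
Decompose g/1: g(one) = B.
Bind B := g(one); substituting into the remaining equation gives: q(g(one), X2) = q(X1, q(X1, one)).
Decompose q/2: g(one) = X1,  X2 = q(X1, one).
Bind X1 := g(one); substituting into the remaining equation gives: X2 = q(g(one), one).
Bind X2 := q(g(one), one).
MGU = { B -> g(one), X1 -> g(one), X2 -> q(g(one), one) }, so X2 -> q(g(one), one).

q(g(one), one)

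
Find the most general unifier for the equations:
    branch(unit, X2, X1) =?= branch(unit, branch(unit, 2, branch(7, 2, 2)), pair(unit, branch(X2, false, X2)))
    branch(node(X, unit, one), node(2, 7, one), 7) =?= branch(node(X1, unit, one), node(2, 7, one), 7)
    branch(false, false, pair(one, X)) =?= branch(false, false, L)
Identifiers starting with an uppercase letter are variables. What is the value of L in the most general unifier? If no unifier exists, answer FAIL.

pair(one, pair(unit, branch(branch(unit, 2, branch(7, 2, 2)), false, branch(unit, 2, branch(7, 2, 2)))))

Decompose branch/3: unit =?= unit,  X2 =?= branch(unit, 2, branch(7, 2, 2)),  X1 =?= pair(unit, branch(X2, false, X2)).
Delete trivial equation unit =?= unit.
Bind X2 := branch(unit, 2, branch(7, 2, 2)); substituting into the one remaining equation that mentions X2 gives: X1 =?= pair(unit, branch(branch(unit, 2, branch(7, 2, 2)), false, branch(unit, 2, branch(7, 2, 2)))).
Bind X1 := pair(unit, branch(branch(unit, 2, branch(7, 2, 2)), false, branch(unit, 2, branch(7, 2, 2)))); substituting into the one remaining equation that mentions X1 gives: branch(node(X, unit, one), node(2, 7, one), 7) =?= branch(node(pair(unit, branch(branch(unit, 2, branch(7, 2, 2)), false, branch(unit, 2, branch(7, 2, 2)))), unit, one), node(2, 7, one), 7).
Decompose branch/3: node(X, unit, one) =?= node(pair(unit, branch(branch(unit, 2, branch(7, 2, 2)), false, branch(unit, 2, branch(7, 2, 2)))), unit, one),  node(2, 7, one) =?= node(2, 7, one),  7 =?= 7.
Decompose node/3: X =?= pair(unit, branch(branch(unit, 2, branch(7, 2, 2)), false, branch(unit, 2, branch(7, 2, 2)))),  unit =?= unit,  one =?= one.
Bind X := pair(unit, branch(branch(unit, 2, branch(7, 2, 2)), false, branch(unit, 2, branch(7, 2, 2)))); substituting into the one remaining equation that mentions X gives: branch(false, false, pair(one, pair(unit, branch(branch(unit, 2, branch(7, 2, 2)), false, branch(unit, 2, branch(7, 2, 2)))))) =?= branch(false, false, L).
Delete trivial equation unit =?= unit.
Delete trivial equation one =?= one.
Delete trivial equation node(2, 7, one) =?= node(2, 7, one).
Delete trivial equation 7 =?= 7.
Decompose branch/3: false =?= false,  false =?= false,  pair(one, pair(unit, branch(branch(unit, 2, branch(7, 2, 2)), false, branch(unit, 2, branch(7, 2, 2))))) =?= L.
Delete trivial equation false =?= false.
Delete trivial equation false =?= false.
Bind L := pair(one, pair(unit, branch(branch(unit, 2, branch(7, 2, 2)), false, branch(unit, 2, branch(7, 2, 2))))).
MGU = { X2 ↦ branch(unit, 2, branch(7, 2, 2)), X1 ↦ pair(unit, branch(branch(unit, 2, branch(7, 2, 2)), false, branch(unit, 2, branch(7, 2, 2)))), X ↦ pair(unit, branch(branch(unit, 2, branch(7, 2, 2)), false, branch(unit, 2, branch(7, 2, 2)))), L ↦ pair(one, pair(unit, branch(branch(unit, 2, branch(7, 2, 2)), false, branch(unit, 2, branch(7, 2, 2))))) }, so L ↦ pair(one, pair(unit, branch(branch(unit, 2, branch(7, 2, 2)), false, branch(unit, 2, branch(7, 2, 2))))).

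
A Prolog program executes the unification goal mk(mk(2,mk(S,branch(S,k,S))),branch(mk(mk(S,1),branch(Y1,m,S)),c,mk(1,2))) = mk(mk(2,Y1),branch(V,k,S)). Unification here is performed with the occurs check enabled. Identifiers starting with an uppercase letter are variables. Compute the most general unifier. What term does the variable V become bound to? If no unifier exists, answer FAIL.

Decompose mk/2: mk(2,mk(S,branch(S,k,S))) = mk(2,Y1),  branch(mk(mk(S,1),branch(Y1,m,S)),c,mk(1,2)) = branch(V,k,S).
Decompose mk/2: 2 = 2,  mk(S,branch(S,k,S)) = Y1.
Delete trivial equation 2 = 2.
Bind Y1 := mk(S,branch(S,k,S)); substituting into the remaining equation gives: branch(mk(mk(S,1),branch(mk(S,branch(S,k,S)),m,S)),c,mk(1,2)) = branch(V,k,S).
Decompose branch/3: mk(mk(S,1),branch(mk(S,branch(S,k,S)),m,S)) = V,  c = k,  mk(1,2) = S.
Bind V := mk(mk(S,1),branch(mk(S,branch(S,k,S)),m,S)); no other remaining equation mentions V.
Clash: constants c and k differ; no unifier exists.

FAIL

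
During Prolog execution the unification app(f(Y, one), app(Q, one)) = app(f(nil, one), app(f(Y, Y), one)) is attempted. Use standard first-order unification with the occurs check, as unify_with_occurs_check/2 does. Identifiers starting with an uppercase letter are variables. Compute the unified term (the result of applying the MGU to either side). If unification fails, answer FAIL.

app(f(nil, one), app(f(nil, nil), one))

Decompose app/2: f(Y, one) = f(nil, one),  app(Q, one) = app(f(Y, Y), one).
Decompose f/2: Y = nil,  one = one.
Bind Y := nil; substituting into the one remaining equation that mentions Y gives: app(Q, one) = app(f(nil, nil), one).
Delete trivial equation one = one.
Decompose app/2: Q = f(nil, nil),  one = one.
Bind Q := f(nil, nil); no other remaining equation mentions Q.
Delete trivial equation one = one.
Applying the MGU to either side gives app(f(nil, one), app(f(nil, nil), one)).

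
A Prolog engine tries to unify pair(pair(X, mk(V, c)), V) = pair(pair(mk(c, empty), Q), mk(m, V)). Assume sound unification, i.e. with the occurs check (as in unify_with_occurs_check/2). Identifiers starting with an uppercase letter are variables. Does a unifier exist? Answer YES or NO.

Decompose pair/2: pair(X, mk(V, c)) = pair(mk(c, empty), Q),  V = mk(m, V).
Decompose pair/2: X = mk(c, empty),  mk(V, c) = Q.
Bind X := mk(c, empty); no other remaining equation mentions X.
Bind Q := mk(V, c); no other remaining equation mentions Q.
Occurs check fails: V occurs in mk(m, V); the equation V = mk(m, V) has no finite solution.

NO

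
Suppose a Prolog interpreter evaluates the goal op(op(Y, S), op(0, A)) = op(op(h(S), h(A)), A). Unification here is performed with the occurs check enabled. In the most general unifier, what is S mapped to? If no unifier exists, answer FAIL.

FAIL

Decompose op/2: op(Y, S) = op(h(S), h(A)),  op(0, A) = A.
Decompose op/2: Y = h(S),  S = h(A).
Bind Y := h(S); no other remaining equation mentions Y.
Bind S := h(A); no other remaining equation mentions S. Substituting into the earlier binding gives Y := h(h(A)).
Occurs check fails: A occurs in op(0, A); the equation A = op(0, A) has no finite solution.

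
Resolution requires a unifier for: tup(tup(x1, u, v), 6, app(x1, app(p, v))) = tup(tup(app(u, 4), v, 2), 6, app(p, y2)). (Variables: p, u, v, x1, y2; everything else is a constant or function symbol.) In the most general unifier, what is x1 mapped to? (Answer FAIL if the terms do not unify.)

Decompose tup/3: tup(x1, u, v) = tup(app(u, 4), v, 2),  6 = 6,  app(x1, app(p, v)) = app(p, y2).
Decompose tup/3: x1 = app(u, 4),  u = v,  v = 2.
Bind x1 := app(u, 4); substituting into the one remaining equation that mentions x1 gives: app(app(u, 4), app(p, v)) = app(p, y2).
Bind u := v; substituting into the one remaining equation that mentions u gives: app(app(v, 4), app(p, v)) = app(p, y2). Substituting into the earlier binding gives x1 := app(v, 4).
Bind v := 2; substituting into the one remaining equation that mentions v gives: app(app(2, 4), app(p, 2)) = app(p, y2). Substituting into the earlier bindings gives x1 := app(2, 4), u := 2.
Delete trivial equation 6 = 6.
Decompose app/2: app(2, 4) = p,  app(p, 2) = y2.
Bind p := app(2, 4); substituting into the remaining equation gives: app(app(2, 4), 2) = y2.
Bind y2 := app(app(2, 4), 2).
MGU = { x1 ↦ app(2, 4), u ↦ 2, v ↦ 2, p ↦ app(2, 4), y2 ↦ app(app(2, 4), 2) }, so x1 ↦ app(2, 4).

app(2, 4)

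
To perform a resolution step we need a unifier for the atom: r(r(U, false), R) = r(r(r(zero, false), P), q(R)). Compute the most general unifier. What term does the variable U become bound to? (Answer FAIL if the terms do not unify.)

FAIL

Decompose r/2: r(U, false) = r(r(zero, false), P),  R = q(R).
Decompose r/2: U = r(zero, false),  false = P.
Bind U := r(zero, false); no other remaining equation mentions U.
Bind P := false; no other remaining equation mentions P.
Occurs check fails: R occurs in q(R); the equation R = q(R) has no finite solution.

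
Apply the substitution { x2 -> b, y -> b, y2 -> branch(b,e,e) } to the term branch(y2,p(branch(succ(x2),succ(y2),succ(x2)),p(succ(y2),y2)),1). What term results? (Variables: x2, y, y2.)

Replace each occurrence of x2 with b.
Replace each occurrence of y2 with branch(b,e,e).
Result: branch(branch(b,e,e),p(branch(succ(b),succ(branch(b,e,e)),succ(b)),p(succ(branch(b,e,e)),branch(b,e,e))),1).

branch(branch(b,e,e),p(branch(succ(b),succ(branch(b,e,e)),succ(b)),p(succ(branch(b,e,e)),branch(b,e,e))),1)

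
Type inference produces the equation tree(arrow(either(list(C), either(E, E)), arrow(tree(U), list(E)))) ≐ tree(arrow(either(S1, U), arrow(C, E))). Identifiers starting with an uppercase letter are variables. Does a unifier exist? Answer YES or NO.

Decompose tree/1: arrow(either(list(C), either(E, E)), arrow(tree(U), list(E))) ≐ arrow(either(S1, U), arrow(C, E)).
Decompose arrow/2: either(list(C), either(E, E)) ≐ either(S1, U),  arrow(tree(U), list(E)) ≐ arrow(C, E).
Decompose either/2: list(C) ≐ S1,  either(E, E) ≐ U.
Bind S1 := list(C); no other remaining equation mentions S1.
Bind U := either(E, E); substituting into the remaining equation gives: arrow(tree(either(E, E)), list(E)) ≐ arrow(C, E).
Decompose arrow/2: tree(either(E, E)) ≐ C,  list(E) ≐ E.
Bind C := tree(either(E, E)); no other remaining equation mentions C. Substituting into the earlier binding gives S1 := list(tree(either(E, E))).
Occurs check fails: E occurs in list(E); the equation E ≐ list(E) has no finite solution.

NO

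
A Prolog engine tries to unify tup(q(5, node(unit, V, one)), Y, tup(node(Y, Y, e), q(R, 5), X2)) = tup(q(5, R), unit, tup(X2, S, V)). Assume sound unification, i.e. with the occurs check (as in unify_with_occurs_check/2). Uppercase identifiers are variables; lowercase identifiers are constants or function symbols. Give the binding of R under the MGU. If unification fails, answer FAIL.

Decompose tup/3: q(5, node(unit, V, one)) = q(5, R),  Y = unit,  tup(node(Y, Y, e), q(R, 5), X2) = tup(X2, S, V).
Decompose q/2: 5 = 5,  node(unit, V, one) = R.
Delete trivial equation 5 = 5.
Bind R := node(unit, V, one); substituting into the one remaining equation that mentions R gives: tup(node(Y, Y, e), q(node(unit, V, one), 5), X2) = tup(X2, S, V).
Bind Y := unit; substituting into the remaining equation gives: tup(node(unit, unit, e), q(node(unit, V, one), 5), X2) = tup(X2, S, V).
Decompose tup/3: node(unit, unit, e) = X2,  q(node(unit, V, one), 5) = S,  X2 = V.
Bind X2 := node(unit, unit, e); substituting into the one remaining equation that mentions X2 gives: node(unit, unit, e) = V.
Bind S := q(node(unit, V, one), 5); no other remaining equation mentions S.
Bind V := node(unit, unit, e). Substituting into the earlier bindings gives R := node(unit, node(unit, unit, e), one), S := q(node(unit, node(unit, unit, e), one), 5).
MGU = { R = node(unit, node(unit, unit, e), one), Y = unit, X2 = node(unit, unit, e), S = q(node(unit, node(unit, unit, e), one), 5), V = node(unit, unit, e) }, so R = node(unit, node(unit, unit, e), one).

node(unit, node(unit, unit, e), one)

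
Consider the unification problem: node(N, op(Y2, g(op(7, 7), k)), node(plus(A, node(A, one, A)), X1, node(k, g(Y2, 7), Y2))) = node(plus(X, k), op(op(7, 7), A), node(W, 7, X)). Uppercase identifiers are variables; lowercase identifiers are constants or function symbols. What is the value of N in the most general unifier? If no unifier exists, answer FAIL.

Decompose node/3: N = plus(X, k),  op(Y2, g(op(7, 7), k)) = op(op(7, 7), A),  node(plus(A, node(A, one, A)), X1, node(k, g(Y2, 7), Y2)) = node(W, 7, X).
Bind N := plus(X, k); no other remaining equation mentions N.
Decompose op/2: Y2 = op(7, 7),  g(op(7, 7), k) = A.
Bind Y2 := op(7, 7); substituting into the one remaining equation that mentions Y2 gives: node(plus(A, node(A, one, A)), X1, node(k, g(op(7, 7), 7), op(7, 7))) = node(W, 7, X).
Bind A := g(op(7, 7), k); substituting into the remaining equation gives: node(plus(g(op(7, 7), k), node(g(op(7, 7), k), one, g(op(7, 7), k))), X1, node(k, g(op(7, 7), 7), op(7, 7))) = node(W, 7, X).
Decompose node/3: plus(g(op(7, 7), k), node(g(op(7, 7), k), one, g(op(7, 7), k))) = W,  X1 = 7,  node(k, g(op(7, 7), 7), op(7, 7)) = X.
Bind W := plus(g(op(7, 7), k), node(g(op(7, 7), k), one, g(op(7, 7), k))); no other remaining equation mentions W.
Bind X1 := 7; no other remaining equation mentions X1.
Bind X := node(k, g(op(7, 7), 7), op(7, 7)). Substituting into the earlier binding gives N := plus(node(k, g(op(7, 7), 7), op(7, 7)), k).
MGU = { N -> plus(node(k, g(op(7, 7), 7), op(7, 7)), k), Y2 -> op(7, 7), A -> g(op(7, 7), k), W -> plus(g(op(7, 7), k), node(g(op(7, 7), k), one, g(op(7, 7), k))), X1 -> 7, X -> node(k, g(op(7, 7), 7), op(7, 7)) }, so N -> plus(node(k, g(op(7, 7), 7), op(7, 7)), k).

plus(node(k, g(op(7, 7), 7), op(7, 7)), k)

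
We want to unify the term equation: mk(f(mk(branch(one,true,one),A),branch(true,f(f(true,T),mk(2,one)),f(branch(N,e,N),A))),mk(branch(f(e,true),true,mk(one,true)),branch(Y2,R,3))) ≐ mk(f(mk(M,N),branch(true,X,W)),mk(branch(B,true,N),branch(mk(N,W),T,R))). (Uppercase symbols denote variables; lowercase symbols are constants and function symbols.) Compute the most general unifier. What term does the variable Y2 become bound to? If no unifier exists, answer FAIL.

mk(mk(one,true),f(branch(mk(one,true),e,mk(one,true)),mk(one,true)))

Decompose mk/2: f(mk(branch(one,true,one),A),branch(true,f(f(true,T),mk(2,one)),f(branch(N,e,N),A))) ≐ f(mk(M,N),branch(true,X,W)),  mk(branch(f(e,true),true,mk(one,true)),branch(Y2,R,3)) ≐ mk(branch(B,true,N),branch(mk(N,W),T,R)).
Decompose f/2: mk(branch(one,true,one),A) ≐ mk(M,N),  branch(true,f(f(true,T),mk(2,one)),f(branch(N,e,N),A)) ≐ branch(true,X,W).
Decompose mk/2: branch(one,true,one) ≐ M,  A ≐ N.
Bind M := branch(one,true,one); no other remaining equation mentions M.
Bind A := N; substituting into the one remaining equation that mentions A gives: branch(true,f(f(true,T),mk(2,one)),f(branch(N,e,N),N)) ≐ branch(true,X,W).
Decompose branch/3: true ≐ true,  f(f(true,T),mk(2,one)) ≐ X,  f(branch(N,e,N),N) ≐ W.
Delete trivial equation true ≐ true.
Bind X := f(f(true,T),mk(2,one)); no other remaining equation mentions X.
Bind W := f(branch(N,e,N),N); substituting into the remaining equation gives: mk(branch(f(e,true),true,mk(one,true)),branch(Y2,R,3)) ≐ mk(branch(B,true,N),branch(mk(N,f(branch(N,e,N),N)),T,R)).
Decompose mk/2: branch(f(e,true),true,mk(one,true)) ≐ branch(B,true,N),  branch(Y2,R,3) ≐ branch(mk(N,f(branch(N,e,N),N)),T,R).
Decompose branch/3: f(e,true) ≐ B,  true ≐ true,  mk(one,true) ≐ N.
Bind B := f(e,true); no other remaining equation mentions B.
Delete trivial equation true ≐ true.
Bind N := mk(one,true); substituting into the remaining equation gives: branch(Y2,R,3) ≐ branch(mk(mk(one,true),f(branch(mk(one,true),e,mk(one,true)),mk(one,true))),T,R). Substituting into the earlier bindings gives A := mk(one,true), W := f(branch(mk(one,true),e,mk(one,true)),mk(one,true)).
Decompose branch/3: Y2 ≐ mk(mk(one,true),f(branch(mk(one,true),e,mk(one,true)),mk(one,true))),  R ≐ T,  3 ≐ R.
Bind Y2 := mk(mk(one,true),f(branch(mk(one,true),e,mk(one,true)),mk(one,true))); no other remaining equation mentions Y2.
Bind R := T; substituting into the remaining equation gives: 3 ≐ T.
Bind T := 3. Substituting into the earlier bindings gives X := f(f(true,3),mk(2,one)), R := 3.
MGU = { M := branch(one,true,one), A := mk(one,true), X := f(f(true,3),mk(2,one)), W := f(branch(mk(one,true),e,mk(one,true)),mk(one,true)), B := f(e,true), N := mk(one,true), Y2 := mk(mk(one,true),f(branch(mk(one,true),e,mk(one,true)),mk(one,true))), R := 3, T := 3 }, so Y2 := mk(mk(one,true),f(branch(mk(one,true),e,mk(one,true)),mk(one,true))).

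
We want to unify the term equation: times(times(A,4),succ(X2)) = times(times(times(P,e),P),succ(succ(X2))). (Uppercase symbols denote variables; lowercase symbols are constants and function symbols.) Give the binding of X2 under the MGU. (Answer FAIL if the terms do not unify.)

FAIL

Decompose times/2: times(A,4) = times(times(P,e),P),  succ(X2) = succ(succ(X2)).
Decompose times/2: A = times(P,e),  4 = P.
Bind A := times(P,e); no other remaining equation mentions A.
Bind P := 4; no other remaining equation mentions P. Substituting into the earlier binding gives A := times(4,e).
Decompose succ/1: X2 = succ(X2).
Occurs check fails: X2 occurs in succ(X2); the equation X2 = succ(X2) has no finite solution.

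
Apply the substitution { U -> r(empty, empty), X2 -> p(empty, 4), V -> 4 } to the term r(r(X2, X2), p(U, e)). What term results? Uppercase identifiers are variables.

Replace each occurrence of U with r(empty, empty).
Replace each occurrence of X2 with p(empty, 4).
Result: r(r(p(empty, 4), p(empty, 4)), p(r(empty, empty), e)).

r(r(p(empty, 4), p(empty, 4)), p(r(empty, empty), e))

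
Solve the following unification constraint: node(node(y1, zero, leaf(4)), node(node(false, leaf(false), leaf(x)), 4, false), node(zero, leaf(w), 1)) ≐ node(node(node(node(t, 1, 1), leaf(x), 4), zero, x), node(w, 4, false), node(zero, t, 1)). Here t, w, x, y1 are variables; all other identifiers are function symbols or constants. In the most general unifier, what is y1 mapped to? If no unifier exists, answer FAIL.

Decompose node/3: node(y1, zero, leaf(4)) ≐ node(node(node(t, 1, 1), leaf(x), 4), zero, x),  node(node(false, leaf(false), leaf(x)), 4, false) ≐ node(w, 4, false),  node(zero, leaf(w), 1) ≐ node(zero, t, 1).
Decompose node/3: y1 ≐ node(node(t, 1, 1), leaf(x), 4),  zero ≐ zero,  leaf(4) ≐ x.
Bind y1 := node(node(t, 1, 1), leaf(x), 4); no other remaining equation mentions y1.
Delete trivial equation zero ≐ zero.
Bind x := leaf(4); substituting into the one remaining equation that mentions x gives: node(node(false, leaf(false), leaf(leaf(4))), 4, false) ≐ node(w, 4, false). Substituting into the earlier binding gives y1 := node(node(t, 1, 1), leaf(leaf(4)), 4).
Decompose node/3: node(false, leaf(false), leaf(leaf(4))) ≐ w,  4 ≐ 4,  false ≐ false.
Bind w := node(false, leaf(false), leaf(leaf(4))); substituting into the one remaining equation that mentions w gives: node(zero, leaf(node(false, leaf(false), leaf(leaf(4)))), 1) ≐ node(zero, t, 1).
Delete trivial equation 4 ≐ 4.
Delete trivial equation false ≐ false.
Decompose node/3: zero ≐ zero,  leaf(node(false, leaf(false), leaf(leaf(4)))) ≐ t,  1 ≐ 1.
Delete trivial equation zero ≐ zero.
Bind t := leaf(node(false, leaf(false), leaf(leaf(4)))); no other remaining equation mentions t. Substituting into the earlier binding gives y1 := node(node(leaf(node(false, leaf(false), leaf(leaf(4)))), 1, 1), leaf(leaf(4)), 4).
Delete trivial equation 1 ≐ 1.
MGU = { y1 := node(node(leaf(node(false, leaf(false), leaf(leaf(4)))), 1, 1), leaf(leaf(4)), 4), x := leaf(4), w := node(false, leaf(false), leaf(leaf(4))), t := leaf(node(false, leaf(false), leaf(leaf(4)))) }, so y1 := node(node(leaf(node(false, leaf(false), leaf(leaf(4)))), 1, 1), leaf(leaf(4)), 4).

node(node(leaf(node(false, leaf(false), leaf(leaf(4)))), 1, 1), leaf(leaf(4)), 4)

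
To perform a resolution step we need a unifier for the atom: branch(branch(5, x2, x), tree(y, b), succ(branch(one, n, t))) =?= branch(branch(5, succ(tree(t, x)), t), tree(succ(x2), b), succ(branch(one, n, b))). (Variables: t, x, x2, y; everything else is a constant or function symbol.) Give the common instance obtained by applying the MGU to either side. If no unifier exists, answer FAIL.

branch(branch(5, succ(tree(b, b)), b), tree(succ(succ(tree(b, b))), b), succ(branch(one, n, b)))

Decompose branch/3: branch(5, x2, x) =?= branch(5, succ(tree(t, x)), t),  tree(y, b) =?= tree(succ(x2), b),  succ(branch(one, n, t)) =?= succ(branch(one, n, b)).
Decompose branch/3: 5 =?= 5,  x2 =?= succ(tree(t, x)),  x =?= t.
Delete trivial equation 5 =?= 5.
Bind x2 := succ(tree(t, x)); substituting into the one remaining equation that mentions x2 gives: tree(y, b) =?= tree(succ(succ(tree(t, x))), b).
Bind x := t; substituting into the one remaining equation that mentions x gives: tree(y, b) =?= tree(succ(succ(tree(t, t))), b). Substituting into the earlier binding gives x2 := succ(tree(t, t)).
Decompose tree/2: y =?= succ(succ(tree(t, t))),  b =?= b.
Bind y := succ(succ(tree(t, t))); no other remaining equation mentions y.
Delete trivial equation b =?= b.
Decompose succ/1: branch(one, n, t) =?= branch(one, n, b).
Decompose branch/3: one =?= one,  n =?= n,  t =?= b.
Delete trivial equation one =?= one.
Delete trivial equation n =?= n.
Bind t := b. Substituting into the earlier bindings gives x2 := succ(tree(b, b)), x := b, y := succ(succ(tree(b, b))).
Applying the MGU to either side gives branch(branch(5, succ(tree(b, b)), b), tree(succ(succ(tree(b, b))), b), succ(branch(one, n, b))).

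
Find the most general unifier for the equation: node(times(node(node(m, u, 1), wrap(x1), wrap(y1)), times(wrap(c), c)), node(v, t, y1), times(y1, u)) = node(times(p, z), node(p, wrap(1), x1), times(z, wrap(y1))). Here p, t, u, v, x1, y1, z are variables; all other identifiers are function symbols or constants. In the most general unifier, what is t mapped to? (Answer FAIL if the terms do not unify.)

wrap(1)

Decompose node/3: times(node(node(m, u, 1), wrap(x1), wrap(y1)), times(wrap(c), c)) = times(p, z),  node(v, t, y1) = node(p, wrap(1), x1),  times(y1, u) = times(z, wrap(y1)).
Decompose times/2: node(node(m, u, 1), wrap(x1), wrap(y1)) = p,  times(wrap(c), c) = z.
Bind p := node(node(m, u, 1), wrap(x1), wrap(y1)); substituting into the one remaining equation that mentions p gives: node(v, t, y1) = node(node(node(m, u, 1), wrap(x1), wrap(y1)), wrap(1), x1).
Bind z := times(wrap(c), c); substituting into the one remaining equation that mentions z gives: times(y1, u) = times(times(wrap(c), c), wrap(y1)).
Decompose node/3: v = node(node(m, u, 1), wrap(x1), wrap(y1)),  t = wrap(1),  y1 = x1.
Bind v := node(node(m, u, 1), wrap(x1), wrap(y1)); no other remaining equation mentions v.
Bind t := wrap(1); no other remaining equation mentions t.
Bind y1 := x1; substituting into the remaining equation gives: times(x1, u) = times(times(wrap(c), c), wrap(x1)). Substituting into the earlier bindings gives p := node(node(m, u, 1), wrap(x1), wrap(x1)), v := node(node(m, u, 1), wrap(x1), wrap(x1)).
Decompose times/2: x1 = times(wrap(c), c),  u = wrap(x1).
Bind x1 := times(wrap(c), c); substituting into the remaining equation gives: u = wrap(times(wrap(c), c)). Substituting into the earlier bindings gives p := node(node(m, u, 1), wrap(times(wrap(c), c)), wrap(times(wrap(c), c))), v := node(node(m, u, 1), wrap(times(wrap(c), c)), wrap(times(wrap(c), c))), y1 := times(wrap(c), c).
Bind u := wrap(times(wrap(c), c)). Substituting into the earlier bindings gives p := node(node(m, wrap(times(wrap(c), c)), 1), wrap(times(wrap(c), c)), wrap(times(wrap(c), c))), v := node(node(m, wrap(times(wrap(c), c)), 1), wrap(times(wrap(c), c)), wrap(times(wrap(c), c))).
MGU = { p ↦ node(node(m, wrap(times(wrap(c), c)), 1), wrap(times(wrap(c), c)), wrap(times(wrap(c), c))), z ↦ times(wrap(c), c), v ↦ node(node(m, wrap(times(wrap(c), c)), 1), wrap(times(wrap(c), c)), wrap(times(wrap(c), c))), t ↦ wrap(1), y1 ↦ times(wrap(c), c), x1 ↦ times(wrap(c), c), u ↦ wrap(times(wrap(c), c)) }, so t ↦ wrap(1).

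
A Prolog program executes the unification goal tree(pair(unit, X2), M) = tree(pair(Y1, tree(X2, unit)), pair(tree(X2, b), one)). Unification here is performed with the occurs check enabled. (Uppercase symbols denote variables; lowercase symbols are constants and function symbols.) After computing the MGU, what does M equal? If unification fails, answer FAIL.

FAIL

Decompose tree/2: pair(unit, X2) = pair(Y1, tree(X2, unit)),  M = pair(tree(X2, b), one).
Decompose pair/2: unit = Y1,  X2 = tree(X2, unit).
Bind Y1 := unit; no other remaining equation mentions Y1.
Occurs check fails: X2 occurs in tree(X2, unit); the equation X2 = tree(X2, unit) has no finite solution.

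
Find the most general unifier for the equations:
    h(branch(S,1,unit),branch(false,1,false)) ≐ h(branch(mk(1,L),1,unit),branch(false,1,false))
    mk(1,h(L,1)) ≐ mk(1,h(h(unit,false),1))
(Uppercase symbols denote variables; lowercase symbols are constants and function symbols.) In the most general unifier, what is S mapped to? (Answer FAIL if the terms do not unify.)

mk(1,h(unit,false))

Decompose h/2: branch(S,1,unit) ≐ branch(mk(1,L),1,unit),  branch(false,1,false) ≐ branch(false,1,false).
Decompose branch/3: S ≐ mk(1,L),  1 ≐ 1,  unit ≐ unit.
Bind S := mk(1,L); no other remaining equation mentions S.
Delete trivial equation 1 ≐ 1.
Delete trivial equation unit ≐ unit.
Delete trivial equation branch(false,1,false) ≐ branch(false,1,false).
Decompose mk/2: 1 ≐ 1,  h(L,1) ≐ h(h(unit,false),1).
Delete trivial equation 1 ≐ 1.
Decompose h/2: L ≐ h(unit,false),  1 ≐ 1.
Bind L := h(unit,false); no other remaining equation mentions L. Substituting into the earlier binding gives S := mk(1,h(unit,false)).
Delete trivial equation 1 ≐ 1.
MGU = { S ↦ mk(1,h(unit,false)), L ↦ h(unit,false) }, so S ↦ mk(1,h(unit,false)).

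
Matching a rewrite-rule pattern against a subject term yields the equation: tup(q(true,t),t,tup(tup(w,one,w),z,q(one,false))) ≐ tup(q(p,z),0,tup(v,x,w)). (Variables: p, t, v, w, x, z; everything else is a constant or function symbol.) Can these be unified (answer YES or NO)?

Decompose tup/3: q(true,t) ≐ q(p,z),  t ≐ 0,  tup(tup(w,one,w),z,q(one,false)) ≐ tup(v,x,w).
Decompose q/2: true ≐ p,  t ≐ z.
Bind p := true; no other remaining equation mentions p.
Bind t := z; substituting into the one remaining equation that mentions t gives: z ≐ 0.
Bind z := 0; substituting into the remaining equation gives: tup(tup(w,one,w),0,q(one,false)) ≐ tup(v,x,w). Substituting into the earlier binding gives t := 0.
Decompose tup/3: tup(w,one,w) ≐ v,  0 ≐ x,  q(one,false) ≐ w.
Bind v := tup(w,one,w); no other remaining equation mentions v.
Bind x := 0; no other remaining equation mentions x.
Bind w := q(one,false). Substituting into the earlier binding gives v := tup(q(one,false),one,q(one,false)).
No equations remain and no clash or occurs-check failure arose, so a unifier exists.

YES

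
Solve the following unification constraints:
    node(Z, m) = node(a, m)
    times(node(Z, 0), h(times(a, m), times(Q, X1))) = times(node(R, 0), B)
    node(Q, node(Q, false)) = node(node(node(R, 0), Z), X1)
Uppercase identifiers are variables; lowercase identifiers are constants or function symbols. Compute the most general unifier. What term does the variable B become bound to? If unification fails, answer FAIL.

h(times(a, m), times(node(node(a, 0), a), node(node(node(a, 0), a), false)))

Decompose node/2: Z = a,  m = m.
Bind Z := a; substituting into the 2 remaining equations that mention Z gives: times(node(a, 0), h(times(a, m), times(Q, X1))) = times(node(R, 0), B),  node(Q, node(Q, false)) = node(node(node(R, 0), a), X1).
Delete trivial equation m = m.
Decompose times/2: node(a, 0) = node(R, 0),  h(times(a, m), times(Q, X1)) = B.
Decompose node/2: a = R,  0 = 0.
Bind R := a; substituting into the one remaining equation that mentions R gives: node(Q, node(Q, false)) = node(node(node(a, 0), a), X1).
Delete trivial equation 0 = 0.
Bind B := h(times(a, m), times(Q, X1)); no other remaining equation mentions B.
Decompose node/2: Q = node(node(a, 0), a),  node(Q, false) = X1.
Bind Q := node(node(a, 0), a); substituting into the remaining equation gives: node(node(node(a, 0), a), false) = X1. Substituting into the earlier binding gives B := h(times(a, m), times(node(node(a, 0), a), X1)).
Bind X1 := node(node(node(a, 0), a), false). Substituting into the earlier binding gives B := h(times(a, m), times(node(node(a, 0), a), node(node(node(a, 0), a), false))).
MGU = { Z -> a, R -> a, B -> h(times(a, m), times(node(node(a, 0), a), node(node(node(a, 0), a), false))), Q -> node(node(a, 0), a), X1 -> node(node(node(a, 0), a), false) }, so B -> h(times(a, m), times(node(node(a, 0), a), node(node(node(a, 0), a), false))).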